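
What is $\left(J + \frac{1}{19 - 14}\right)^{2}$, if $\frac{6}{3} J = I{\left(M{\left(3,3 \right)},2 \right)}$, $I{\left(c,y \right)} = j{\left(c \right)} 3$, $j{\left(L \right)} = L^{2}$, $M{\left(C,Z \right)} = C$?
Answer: $\frac{18769}{100} \approx 187.69$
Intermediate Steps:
$I{\left(c,y \right)} = 3 c^{2}$ ($I{\left(c,y \right)} = c^{2} \cdot 3 = 3 c^{2}$)
$J = \frac{27}{2}$ ($J = \frac{3 \cdot 3^{2}}{2} = \frac{3 \cdot 9}{2} = \frac{1}{2} \cdot 27 = \frac{27}{2} \approx 13.5$)
$\left(J + \frac{1}{19 - 14}\right)^{2} = \left(\frac{27}{2} + \frac{1}{19 - 14}\right)^{2} = \left(\frac{27}{2} + \frac{1}{5}\right)^{2} = \left(\frac{137}{10}\right)^{2} = \frac{18769}{100}$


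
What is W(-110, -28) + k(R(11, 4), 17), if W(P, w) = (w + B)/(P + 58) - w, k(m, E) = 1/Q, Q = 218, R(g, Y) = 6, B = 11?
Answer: 160583/5668 ≈ 28.332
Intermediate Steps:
k(m, E) = 1/218
W(P, w) = -w + (11 + w)/(58 + P) (W(P, w) = (w + 11)/(P + 58) - w = (11 + w)/(58 + P) - w = -w + (11 + w)/(58 + P))
W(-110, -28) + k(R(11, 4), 17) = (11 - 57*(-28) - 1*(-110)*(-28))/(58 - 110) + 1/218 = (11 + 1596 - 3080)/(-52) + 1/218 = -1/52*(-1473) + 1/218 = 1473/52 + 1/218 = 160583/5668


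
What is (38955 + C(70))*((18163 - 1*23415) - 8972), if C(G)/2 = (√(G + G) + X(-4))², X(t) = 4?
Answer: -558533808 - 455168*√35 ≈ -5.6123e+8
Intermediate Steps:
C(G) = 2*(4 + √2*√G)² (C(G) = 2*(√(G + G) + 4)² = 2*(√(2*G) + 4)² = 2*(√2*√G + 4)² = 2*(4 + √2*√G)²)
(38955 + C(70))*((18163 - 1*23415) - 8972) = (38955 + 2*(4 + √2*√70)²)*((18163 - 1*23415) - 8972) = (38955 + 2*(4 + 2*√35)²)*((18163 - 23415) - 8972) = (38955 + 2*(4 + 2*√35)²)*(-5252 - 8972) = (38955 + 2*(4 + 2*√35)²)*(-14224) = -554095920 - 28448*(4 + 2*√35)²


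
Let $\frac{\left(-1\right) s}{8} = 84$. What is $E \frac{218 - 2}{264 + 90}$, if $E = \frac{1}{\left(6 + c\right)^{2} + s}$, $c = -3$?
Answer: $- \frac{12}{13039} \approx -0.00092032$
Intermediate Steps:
$s = -672$ ($s = \left(-8\right) 84 = -672$)
$E = - \frac{1}{663}$ ($E = \frac{1}{\left(6 - 3\right)^{2} - 672} = \frac{1}{3^{2} - 672} = \frac{1}{9 - 672} = \frac{1}{-663} = - \frac{1}{663} \approx -0.0015083$)
$E \frac{218 - 2}{264 + 90} = - \frac{\left(218 - 2\right) \frac{1}{264 + 90}}{663} = - \frac{216 \cdot \frac{1}{354}}{663} = \left(- \frac{1}{663}\right) \frac{36}{59} = - \frac{12}{13039}$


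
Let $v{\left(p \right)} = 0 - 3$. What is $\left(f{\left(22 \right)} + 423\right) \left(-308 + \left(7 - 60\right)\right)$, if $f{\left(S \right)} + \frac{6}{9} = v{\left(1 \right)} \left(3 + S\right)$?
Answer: $- \frac{376162}{3} \approx -1.2539 \cdot 10^{5}$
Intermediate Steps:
$v{\left(p \right)} = -3$ ($v{\left(p \right)} = 0 - 3 = -3$)
$f{\left(S \right)} = - \frac{29}{3} - 3 S$ ($f{\left(S \right)} = - \frac{2}{3} - 3 \left(3 + S\right) = - \frac{2}{3} - \left(9 + 3 S\right) = - \frac{29}{3} - 3 S$)
$\left(f{\left(22 \right)} + 423\right) \left(-308 + \left(7 - 60\right)\right) = \left(\left(- \frac{29}{3} - 66\right) + 423\right) \left(-308 + \left(7 - 60\right)\right) = \left(- \frac{227}{3} + 423\right) \left(-308 - 53\right) = \frac{1042}{3} \left(-361\right) = - \frac{376162}{3}$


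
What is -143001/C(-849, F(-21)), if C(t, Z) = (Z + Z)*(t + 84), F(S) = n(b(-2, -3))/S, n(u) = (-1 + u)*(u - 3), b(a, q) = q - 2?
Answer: -111223/2720 ≈ -40.891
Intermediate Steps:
b(a, q) = -2 + q
n(u) = (-1 + u)*(-3 + u)
F(S) = 48/S (F(S) = (3 + (-2 - 3)² - 4*(-2 - 3))/S = (3 + (-5)² - 4*(-5))/S = (3 + 25 + 20)/S = 48/S)
C(t, Z) = 2*Z*(84 + t) (C(t, Z) = (2*Z)*(84 + t) = 2*Z*(84 + t))
-143001/C(-849, F(-21)) = -143001*(-7/(32*(84 - 849))) = -143001/(2*(48*(-1/21))*(-765)) = -143001/(2*(-16/7)*(-765)) = -143001/24480/7 = -143001*7/24480 = -111223/2720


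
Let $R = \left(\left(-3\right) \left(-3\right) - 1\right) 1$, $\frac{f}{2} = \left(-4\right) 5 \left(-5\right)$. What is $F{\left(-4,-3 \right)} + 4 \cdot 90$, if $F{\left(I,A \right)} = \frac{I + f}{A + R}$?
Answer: $\frac{1996}{5} \approx 399.2$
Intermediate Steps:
$f = 200$ ($f = 2 \left(-4\right) 5 \left(-5\right) = 2 \left(\left(-20\right) \left(-5\right)\right) = 2 \cdot 100 = 200$)
$R = 8$ ($R = \left(9 - 1\right) 1 = 8 \cdot 1 = 8$)
$F{\left(I,A \right)} = \frac{200 + I}{8 + A}$ ($F{\left(I,A \right)} = \frac{I + 200}{A + 8} = \frac{200 + I}{8 + A}$)
$F{\left(-4,-3 \right)} + 4 \cdot 90 = \frac{200 - 4}{8 - 3} + 4 \cdot 90 = \frac{1}{5} \cdot 196 + 360 = \frac{196}{5} + 360 = \frac{1996}{5}$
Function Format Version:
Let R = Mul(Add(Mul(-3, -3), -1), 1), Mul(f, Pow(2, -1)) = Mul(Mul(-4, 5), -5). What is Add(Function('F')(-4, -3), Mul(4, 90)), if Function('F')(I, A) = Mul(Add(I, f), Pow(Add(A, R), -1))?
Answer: Rational(1996, 5) ≈ 399.20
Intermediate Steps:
f = 200 (f = Mul(2, Mul(Mul(-4, 5), -5)) = Mul(2, Mul(-20, -5)) = Mul(2, 100) = 200)
R = 8 (R = Mul(Add(9, -1), 1) = Mul(8, 1) = 8)
Function('F')(I, A) = Mul(Pow(Add(8, A), -1), Add(200, I)) (Function('F')(I, A) = Mul(Add(I, 200), Pow(Add(A, 8), -1)) = Mul(Add(200, I), Pow(Add(8, A), -1)) = Mul(Pow(Add(8, A), -1), Add(200, I)))
Add(Function('F')(-4, -3), Mul(4, 90)) = Add(Mul(Pow(Add(8, -3), -1), Add(200, -4)), Mul(4, 90)) = Add(Mul(Pow(5, -1), 196), 360) = Add(Mul(Rational(1, 5), 196), 360) = Add(Rational(196, 5), 360) = Rational(1996, 5)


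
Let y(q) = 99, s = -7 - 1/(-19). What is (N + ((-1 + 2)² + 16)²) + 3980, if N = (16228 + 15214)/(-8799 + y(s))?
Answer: 18554429/4350 ≈ 4265.4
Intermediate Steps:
s = -132/19 (s = -7 - 1*(-1/19) = -7 + 1/19 = -132/19 ≈ -6.9474)
N = -15721/4350 (N = (16228 + 15214)/(-8799 + 99) = 31442/(-8700) = 31442*(-1/8700) = -15721/4350 ≈ -3.6140)
(N + ((-1 + 2)² + 16)²) + 3980 = (-15721/4350 + ((-1 + 2)² + 16)²) + 3980 = (-15721/4350 + (1² + 16)²) + 3980 = (-15721/4350 + (1 + 16)²) + 3980 = (-15721/4350 + 17²) + 3980 = (-15721/4350 + 289) + 3980 = 1241429/4350 + 3980 = 18554429/4350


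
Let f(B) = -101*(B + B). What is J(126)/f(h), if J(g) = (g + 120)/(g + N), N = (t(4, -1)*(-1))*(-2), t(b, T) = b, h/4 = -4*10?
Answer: 123/2165440 ≈ 5.6801e-5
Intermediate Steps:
h = -160 (h = 4*(-4*10) = 4*(-40) = -160)
N = 8 (N = (4*(-1))*(-2) = -4*(-2) = 8)
J(g) = (120 + g)/(8 + g) (J(g) = (g + 120)/(g + 8) = (120 + g)/(8 + g))
f(B) = -202*B
J(126)/f(h) = ((120 + 126)/(8 + 126))/((-202*(-160))) = (246/134)/32320 = ((1/134)*246)*(1/32320) = (123/67)*(1/32320) = 123/2165440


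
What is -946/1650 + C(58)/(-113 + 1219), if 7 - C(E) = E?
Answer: -51383/82950 ≈ -0.61945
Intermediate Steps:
C(E) = 7 - E
-946/1650 + C(58)/(-113 + 1219) = -946/1650 + (7 - 1*58)/(-113 + 1219) = -946*1/1650 + (7 - 58)/1106 = -43/75 - 51*1/1106 = -43/75 - 51/1106 = -51383/82950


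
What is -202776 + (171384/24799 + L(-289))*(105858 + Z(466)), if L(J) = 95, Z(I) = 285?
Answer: 263225394303/24799 ≈ 1.0614e+7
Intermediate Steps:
-202776 + (171384/24799 + L(-289))*(105858 + Z(466)) = -202776 + (171384/24799 + 95)*(105858 + 285) = -202776 + (171384*(1/24799) + 95)*106143 = -202776 + (171384/24799 + 95)*106143 = -202776 + (2527289/24799)*106143 = -202776 + 268254036327/24799 = 263225394303/24799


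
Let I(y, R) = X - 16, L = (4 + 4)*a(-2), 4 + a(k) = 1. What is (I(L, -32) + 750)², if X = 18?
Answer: 565504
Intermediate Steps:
a(k) = -3 (a(k) = -4 + 1 = -3)
L = -24 (L = (4 + 4)*(-3) = 8*(-3) = -24)
I(y, R) = 2 (I(y, R) = 18 - 16 = 2)
(I(L, -32) + 750)² = (2 + 750)² = 752² = 565504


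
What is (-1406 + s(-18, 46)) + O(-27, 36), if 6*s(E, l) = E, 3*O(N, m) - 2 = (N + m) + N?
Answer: -4243/3 ≈ -1414.3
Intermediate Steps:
O(N, m) = ⅔ + m/3 + 2*N/3 (O(N, m) = ⅔ + ((N + m) + N)/3 = ⅔ + (m + 2*N)/3 = ⅔ + (m/3 + 2*N/3) = ⅔ + m/3 + 2*N/3)
s(E, l) = E/6
(-1406 + s(-18, 46)) + O(-27, 36) = (-1406 + (⅙)*(-18)) + (⅔ + (⅓)*36 + (⅔)*(-27)) = (-1406 - 3) + (⅔ + 12 - 18) = -1409 - 16/3 = -4243/3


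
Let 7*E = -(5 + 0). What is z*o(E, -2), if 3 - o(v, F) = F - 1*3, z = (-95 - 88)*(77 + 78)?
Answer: -226920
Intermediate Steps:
E = -5/7 (E = (-(5 + 0))/7 = (-1*5)/7 = (1/7)*(-5) = -5/7 ≈ -0.71429)
z = -28365 (z = -183*155 = -28365)
o(v, F) = 6 - F (o(v, F) = 3 - (F - 1*3) = 3 - (F - 3) = 3 - (-3 + F) = 3 + (3 - F) = 6 - F)
z*o(E, -2) = -28365*(6 - 1*(-2)) = -28365*(6 + 2) = -28365*8 = -226920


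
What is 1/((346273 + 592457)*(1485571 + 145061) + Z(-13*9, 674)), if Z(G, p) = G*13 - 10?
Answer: 1/1530723175829 ≈ 6.5329e-13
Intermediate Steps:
Z(G, p) = -10 + 13*G (Z(G, p) = 13*G - 10 = -10 + 13*G)
1/((346273 + 592457)*(1485571 + 145061) + Z(-13*9, 674)) = 1/((346273 + 592457)*(1485571 + 145061) + (-10 + 13*(-13*9))) = 1/(938730*1630632 + (-10 + 13*(-117))) = 1/(1530723177360 + (-10 - 1521)) = 1/(1530723177360 - 1531) = 1/1530723175829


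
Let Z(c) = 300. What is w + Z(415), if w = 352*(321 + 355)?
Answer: 238252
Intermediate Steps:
w = 237952 (w = 352*676 = 237952)
w + Z(415) = 237952 + 300 = 238252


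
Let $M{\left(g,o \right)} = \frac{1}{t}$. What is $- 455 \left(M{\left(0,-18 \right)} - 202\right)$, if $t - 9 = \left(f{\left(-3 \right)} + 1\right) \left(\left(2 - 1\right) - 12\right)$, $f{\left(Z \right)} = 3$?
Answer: $91923$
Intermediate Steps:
$t = -35$ ($t = 9 + \left(3 + 1\right) \left(\left(2 - 1\right) - 12\right) = 9 + 4 \left(\left(2 - 1\right) - 12\right) = 9 + 4 \left(1 - 12\right) = 9 + 4 \left(-11\right) = 9 - 44 = -35$)
$M{\left(g,o \right)} = - \frac{1}{35}$ ($M{\left(g,o \right)} = \frac{1}{-35} = - \frac{1}{35}$)
$- 455 \left(M{\left(0,-18 \right)} - 202\right) = - 455 \left(- \frac{1}{35} - 202\right) = \left(-455\right) \left(- \frac{7071}{35}\right) = 91923$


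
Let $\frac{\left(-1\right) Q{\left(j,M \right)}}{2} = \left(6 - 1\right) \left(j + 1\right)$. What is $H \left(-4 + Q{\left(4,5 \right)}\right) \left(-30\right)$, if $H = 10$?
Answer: $16200$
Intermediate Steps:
$Q{\left(j,M \right)} = -10 - 10 j$ ($Q{\left(j,M \right)} = - 2 \left(6 - 1\right) \left(j + 1\right) = - 2 \cdot 5 \left(1 + j\right) = - 2 \left(5 + 5 j\right) = -10 - 10 j$)
$H \left(-4 + Q{\left(4,5 \right)}\right) \left(-30\right) = 10 \left(-4 - 50\right) \left(-30\right) = 10 \left(-54\right) \left(-30\right) = \left(-540\right) \left(-30\right) = 16200$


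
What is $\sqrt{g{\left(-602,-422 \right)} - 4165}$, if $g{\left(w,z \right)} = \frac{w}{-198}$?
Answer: $\frac{i \sqrt{4532374}}{33} \approx 64.513 i$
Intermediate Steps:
$g{\left(w,z \right)} = - \frac{w}{198}$ ($g{\left(w,z \right)} = w \left(- \frac{1}{198}\right) = - \frac{w}{198}$)
$\sqrt{g{\left(-602,-422 \right)} - 4165} = \sqrt{\left(- \frac{1}{198}\right) \left(-602\right) - 4165} = \sqrt{\frac{301}{99} - 4165} = \sqrt{- \frac{412034}{99}} = \frac{i \sqrt{4532374}}{33}$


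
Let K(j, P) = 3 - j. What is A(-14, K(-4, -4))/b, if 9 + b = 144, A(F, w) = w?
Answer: 7/135 ≈ 0.051852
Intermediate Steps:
b = 135 (b = -9 + 144 = 135)
A(-14, K(-4, -4))/b = (3 - 1*(-4))/135 = (3 + 4)*(1/135) = 7*(1/135) = 7/135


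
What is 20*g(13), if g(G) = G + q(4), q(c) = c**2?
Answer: 580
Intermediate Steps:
g(G) = 16 + G (g(G) = G + 4**2 = G + 16 = 16 + G)
20*g(13) = 20*(16 + 13) = 20*29 = 580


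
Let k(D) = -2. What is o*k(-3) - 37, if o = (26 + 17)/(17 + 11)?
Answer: -561/14 ≈ -40.071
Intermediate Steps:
o = 43/28 ≈ 1.5357
o*k(-3) - 37 = (43/28)*(-2) - 37 = -43/14 - 37 = -561/14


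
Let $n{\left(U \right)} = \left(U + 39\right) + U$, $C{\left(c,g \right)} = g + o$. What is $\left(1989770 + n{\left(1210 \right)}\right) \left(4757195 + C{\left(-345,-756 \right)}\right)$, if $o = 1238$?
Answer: $9478382092033$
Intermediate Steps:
$C{\left(c,g \right)} = 1238 + g$ ($C{\left(c,g \right)} = g + 1238 = 1238 + g$)
$n{\left(U \right)} = 39 + 2 U$ ($n{\left(U \right)} = \left(39 + U\right) + U = 39 + 2 U$)
$\left(1989770 + n{\left(1210 \right)}\right) \left(4757195 + C{\left(-345,-756 \right)}\right) = \left(1989770 + \left(39 + 2 \cdot 1210\right)\right) \left(4757195 + \left(1238 - 756\right)\right) = \left(1989770 + \left(39 + 2420\right)\right) \left(4757195 + 482\right) = \left(1989770 + 2459\right) 4757677 = 1992229 \cdot 4757677 = 9478382092033$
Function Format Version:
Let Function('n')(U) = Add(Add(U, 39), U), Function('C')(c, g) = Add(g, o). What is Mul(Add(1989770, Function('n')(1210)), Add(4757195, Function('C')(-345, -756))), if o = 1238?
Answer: 9478382092033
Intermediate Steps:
Function('C')(c, g) = Add(1238, g) (Function('C')(c, g) = Add(g, 1238) = Add(1238, g))
Function('n')(U) = Add(39, Mul(2, U)) (Function('n')(U) = Add(Add(39, U), U) = Add(39, Mul(2, U)))
Mul(Add(1989770, Function('n')(1210)), Add(4757195, Function('C')(-345, -756))) = Mul(Add(1989770, Add(39, Mul(2, 1210))), Add(4757195, Add(1238, -756))) = Mul(Add(1989770, Add(39, 2420)), Add(4757195, 482)) = Mul(Add(1989770, 2459), 4757677) = Mul(1992229, 4757677) = 9478382092033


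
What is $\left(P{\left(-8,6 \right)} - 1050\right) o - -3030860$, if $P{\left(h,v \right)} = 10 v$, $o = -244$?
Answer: $3272420$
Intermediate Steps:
$\left(P{\left(-8,6 \right)} - 1050\right) o - -3030860 = \left(10 \cdot 6 - 1050\right) \left(-244\right) - -3030860 = \left(60 - 1050\right) \left(-244\right) + 3030860 = \left(-990\right) \left(-244\right) + 3030860 = 241560 + 3030860 = 3272420$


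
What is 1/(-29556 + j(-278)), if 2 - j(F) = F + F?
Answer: -1/28998 ≈ -3.4485e-5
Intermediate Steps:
j(F) = 2 - 2*F (j(F) = 2 - (F + F) = 2 - 2*F)
1/(-29556 + j(-278)) = 1/(-29556 + (2 - 2*(-278))) = 1/(-29556 + (2 + 556)) = 1/(-29556 + 558) = 1/(-28998) = -1/28998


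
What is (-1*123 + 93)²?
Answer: 900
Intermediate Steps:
(-1*123 + 93)² = (-123 + 93)² = (-30)² = 900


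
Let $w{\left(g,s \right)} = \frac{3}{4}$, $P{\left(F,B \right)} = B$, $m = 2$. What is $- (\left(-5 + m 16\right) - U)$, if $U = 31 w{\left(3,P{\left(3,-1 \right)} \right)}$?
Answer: $- \frac{15}{4} \approx -3.75$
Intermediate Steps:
$w{\left(g,s \right)} = \frac{3}{4}$ ($w{\left(g,s \right)} = 3 \cdot \frac{1}{4} = \frac{3}{4}$)
$U = \frac{93}{4}$ ($U = 31 \cdot \frac{3}{4} = \frac{93}{4} \approx 23.25$)
$- (\left(-5 + m 16\right) - U) = - (\left(-5 + 2 \cdot 16\right) - \frac{93}{4}) = - (\left(-5 + 32\right) - \frac{93}{4}) = - (27 - \frac{93}{4}) = \left(-1\right) \frac{15}{4} = - \frac{15}{4}$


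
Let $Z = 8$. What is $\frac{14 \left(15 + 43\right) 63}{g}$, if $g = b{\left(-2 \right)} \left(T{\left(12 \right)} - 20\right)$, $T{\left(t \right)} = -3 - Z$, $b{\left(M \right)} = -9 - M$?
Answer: $\frac{7308}{31} \approx 235.74$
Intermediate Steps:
$T{\left(t \right)} = -11$ ($T{\left(t \right)} = -3 - 8 = -11$)
$g = 217$ ($g = \left(-9 - -2\right) \left(-11 - 20\right) = \left(-9 + 2\right) \left(-31\right) = \left(-7\right) \left(-31\right) = 217$)
$\frac{14 \left(15 + 43\right) 63}{g} = \frac{14 \left(15 + 43\right) 63}{217} = 14 \cdot 58 \cdot 63 \cdot \frac{1}{217} = 14 \cdot 3654 \cdot \frac{1}{217} = 51156 \cdot \frac{1}{217} = \frac{7308}{31}$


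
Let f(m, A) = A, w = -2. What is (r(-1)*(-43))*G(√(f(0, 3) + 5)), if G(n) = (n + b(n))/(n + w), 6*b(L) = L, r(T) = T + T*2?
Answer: 301 + 301*√2/2 ≈ 513.84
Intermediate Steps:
r(T) = 3*T (r(T) = T + 2*T = 3*T)
b(L) = L/6
G(n) = 7*n/(6*(-2 + n)) (G(n) = (n + n/6)/(n - 2) = (7*n/6)/(-2 + n) = 7*n/(6*(-2 + n)))
(r(-1)*(-43))*G(√(f(0, 3) + 5)) = ((3*(-1))*(-43))*(7*√(3 + 5)/(6*(-2 + √(3 + 5)))) = (-3*(-43))*(7*√8/(6*(-2 + √8))) = 129*(7*(2*√2)/(6*(-2 + 2*√2))) = 129*(7*√2/(3*(-2 + 2*√2))) = 301*√2/(-2 + 2*√2)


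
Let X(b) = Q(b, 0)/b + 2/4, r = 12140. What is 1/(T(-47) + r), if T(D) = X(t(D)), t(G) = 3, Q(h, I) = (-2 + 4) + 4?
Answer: 2/24285 ≈ 8.2355e-5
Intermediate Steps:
Q(h, I) = 6 (Q(h, I) = 2 + 4 = 6)
X(b) = ½ + 6/b (X(b) = 6/b + 2/4 = 6/b + 2*(¼) = 6/b + ½ = ½ + 6/b)
T(D) = 5/2 (T(D) = (½)*(12 + 3)/3 = (½)*(⅓)*15 = 5/2)
1/(T(-47) + r) = 1/(5/2 + 12140) = 1/(24285/2) = 2/24285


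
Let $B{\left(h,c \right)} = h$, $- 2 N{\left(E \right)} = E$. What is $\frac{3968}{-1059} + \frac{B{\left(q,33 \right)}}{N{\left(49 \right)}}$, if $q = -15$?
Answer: $- \frac{162662}{51891} \approx -3.1347$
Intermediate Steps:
$N{\left(E \right)} = - \frac{E}{2}$
$\frac{3968}{-1059} + \frac{B{\left(q,33 \right)}}{N{\left(49 \right)}} = \frac{3968}{-1059} - \frac{15}{\left(- \frac{1}{2}\right) 49} = 3968 \left(- \frac{1}{1059}\right) - \frac{15}{- \frac{49}{2}} = - \frac{3968}{1059} - - \frac{30}{49} = - \frac{3968}{1059} + \frac{30}{49} = - \frac{162662}{51891}$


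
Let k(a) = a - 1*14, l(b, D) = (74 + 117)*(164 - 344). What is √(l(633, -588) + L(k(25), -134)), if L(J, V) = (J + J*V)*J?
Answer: I*√50473 ≈ 224.66*I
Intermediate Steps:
l(b, D) = -34380 (l(b, D) = 191*(-180) = -34380)
k(a) = -14 + a (k(a) = a - 14 = -14 + a)
L(J, V) = J*(J + J*V)
√(l(633, -588) + L(k(25), -134)) = √(-34380 + (-14 + 25)²*(1 - 134)) = √(-34380 + 11²*(-133)) = √(-34380 + 121*(-133)) = √(-34380 - 16093) = √(-50473) = I*√50473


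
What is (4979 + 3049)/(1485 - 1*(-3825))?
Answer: 446/295 ≈ 1.5119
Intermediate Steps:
(4979 + 3049)/(1485 - 1*(-3825)) = 8028/(1485 + 3825) = 8028/5310 = 8028*(1/5310) = 446/295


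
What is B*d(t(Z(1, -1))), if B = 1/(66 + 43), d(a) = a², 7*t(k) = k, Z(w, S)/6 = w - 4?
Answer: 324/5341 ≈ 0.060663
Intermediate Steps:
Z(w, S) = -24 + 6*w (Z(w, S) = 6*(w - 4) = 6*(-4 + w) = -24 + 6*w)
t(k) = k/7
B = 1/109 ≈ 0.0091743
B*d(t(Z(1, -1))) = ((-24 + 6*1)/7)²/109 = ((-24 + 6)/7)²/109 = ((⅐)*(-18))²/109 = (-18/7)²/109 = (1/109)*(324/49) = 324/5341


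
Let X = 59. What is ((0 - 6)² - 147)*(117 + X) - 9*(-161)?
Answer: -18087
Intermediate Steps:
((0 - 6)² - 147)*(117 + X) - 9*(-161) = ((0 - 6)² - 147)*(117 + 59) - 9*(-161) = ((-6)² - 147)*176 + 1449 = (36 - 147)*176 + 1449 = -111*176 + 1449 = -19536 + 1449 = -18087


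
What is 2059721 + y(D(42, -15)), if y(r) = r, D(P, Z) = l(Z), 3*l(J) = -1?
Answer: 6179162/3 ≈ 2.0597e+6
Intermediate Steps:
l(J) = -1/3 (l(J) = (1/3)*(-1) = -1/3)
D(P, Z) = -1/3
2059721 + y(D(42, -15)) = 2059721 - 1/3 = 6179162/3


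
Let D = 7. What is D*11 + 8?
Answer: 85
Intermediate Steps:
D*11 + 8 = 7*11 + 8 = 77 + 8 = 85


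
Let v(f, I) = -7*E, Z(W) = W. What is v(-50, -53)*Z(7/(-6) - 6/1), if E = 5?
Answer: 1505/6 ≈ 250.83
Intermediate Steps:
v(f, I) = -35 (v(f, I) = -7*5 = -35)
v(-50, -53)*Z(7/(-6) - 6/1) = -35*(7/(-6) - 6/1) = -35*(7*(-1/6) - 6*1) = -35*(-7/6 - 6) = -35*(-43/6) = 1505/6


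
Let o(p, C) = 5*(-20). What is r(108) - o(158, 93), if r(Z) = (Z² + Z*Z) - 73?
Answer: 23355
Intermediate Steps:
o(p, C) = -100
r(Z) = -73 + 2*Z² (r(Z) = (Z² + Z²) - 73 = 2*Z² - 73 = -73 + 2*Z²)
r(108) - o(158, 93) = (-73 + 2*108²) - 1*(-100) = (-73 + 2*11664) + 100 = (-73 + 23328) + 100 = 23255 + 100 = 23355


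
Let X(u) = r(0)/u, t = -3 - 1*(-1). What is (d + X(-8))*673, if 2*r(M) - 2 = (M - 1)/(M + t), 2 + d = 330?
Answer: 7060443/32 ≈ 2.2064e+5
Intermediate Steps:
t = -2 (t = -3 + 1 = -2)
d = 328 (d = -2 + 330 = 328)
r(M) = 1 + (-1 + M)/(2*(-2 + M)) (r(M) = 1 + ((M - 1)/(M - 2))/2 = 1 + ((-1 + M)/(-2 + M))/2 = 1 + (-1 + M)/(2*(-2 + M)))
X(u) = 5/(4*u) (X(u) = ((-5 + 3*0)/(2*(-2 + 0)))/u = ((½)*(-5 + 0)/(-2))/u = ((½)*(-½)*(-5))/u = 5/(4*u))
(d + X(-8))*673 = (328 + (5/4)/(-8))*673 = (328 + (5/4)*(-⅛))*673 = (328 - 5/32)*673 = (10491/32)*673 = 7060443/32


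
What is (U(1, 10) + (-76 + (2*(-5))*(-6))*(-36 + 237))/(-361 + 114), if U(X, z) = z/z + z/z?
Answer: 3214/247 ≈ 13.012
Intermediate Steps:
U(X, z) = 2 (U(X, z) = 1 + 1 = 2)
(U(1, 10) + (-76 + (2*(-5))*(-6))*(-36 + 237))/(-361 + 114) = (2 + (-76 + (2*(-5))*(-6))*(-36 + 237))/(-361 + 114) = (2 + (-76 - 10*(-6))*201)/(-247) = (2 + (-76 + 60)*201)*(-1/247) = (2 - 16*201)*(-1/247) = (2 - 3216)*(-1/247) = -3214*(-1/247) = 3214/247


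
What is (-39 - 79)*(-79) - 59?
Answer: 9263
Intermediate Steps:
(-39 - 79)*(-79) - 59 = -118*(-79) - 59 = 9322 - 59 = 9263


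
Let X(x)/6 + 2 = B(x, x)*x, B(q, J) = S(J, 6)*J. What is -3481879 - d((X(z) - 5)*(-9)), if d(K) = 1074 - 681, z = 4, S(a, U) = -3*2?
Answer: -3482272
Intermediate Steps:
S(a, U) = -6
B(q, J) = -6*J
X(x) = -12 - 36*x² (X(x) = -12 + 6*((-6*x)*x) = -12 + 6*(-6*x²) = -12 - 36*x²)
d(K) = 393
-3481879 - d((X(z) - 5)*(-9)) = -3481879 - 1*393 = -3481879 - 393 = -3482272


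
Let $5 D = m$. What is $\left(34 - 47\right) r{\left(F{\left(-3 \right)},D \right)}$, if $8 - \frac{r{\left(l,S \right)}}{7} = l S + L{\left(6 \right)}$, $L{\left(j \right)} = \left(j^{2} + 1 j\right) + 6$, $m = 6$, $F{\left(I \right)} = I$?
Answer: $\frac{16562}{5} \approx 3312.4$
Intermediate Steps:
$D = \frac{6}{5}$ ($D = \frac{1}{5} \cdot 6 = \frac{6}{5} \approx 1.2$)
$L{\left(j \right)} = 6 + j + j^{2}$ ($L{\left(j \right)} = \left(j^{2} + j\right) + 6 = \left(j + j^{2}\right) + 6 = 6 + j + j^{2}$)
$r{\left(l,S \right)} = -280 - 7 S l$ ($r{\left(l,S \right)} = 56 - 7 \left(l S + \left(6 + 6 + 6^{2}\right)\right) = 56 - 7 \left(S l + \left(6 + 6 + 36\right)\right) = 56 - 7 \left(S l + 48\right) = 56 - 7 \left(48 + S l\right) = 56 - \left(336 + 7 S l\right) = -280 - 7 S l$)
$\left(34 - 47\right) r{\left(F{\left(-3 \right)},D \right)} = \left(34 - 47\right) \left(-280 - \frac{42}{5} \left(-3\right)\right) = - 13 \left(-280 + \frac{126}{5}\right) = \left(-13\right) \left(- \frac{1274}{5}\right) = \frac{16562}{5}$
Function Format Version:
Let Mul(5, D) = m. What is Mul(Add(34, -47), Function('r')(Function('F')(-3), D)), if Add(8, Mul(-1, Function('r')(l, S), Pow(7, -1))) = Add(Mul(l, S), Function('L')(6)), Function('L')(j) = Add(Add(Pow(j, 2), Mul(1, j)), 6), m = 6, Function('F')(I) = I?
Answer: Rational(16562, 5) ≈ 3312.4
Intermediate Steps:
D = Rational(6, 5) (D = Mul(Rational(1, 5), 6) = Rational(6, 5) ≈ 1.2000)
Function('L')(j) = Add(6, j, Pow(j, 2)) (Function('L')(j) = Add(Add(Pow(j, 2), j), 6) = Add(Add(j, Pow(j, 2)), 6) = Add(6, j, Pow(j, 2)))
Function('r')(l, S) = Add(-280, Mul(-7, S, l)) (Function('r')(l, S) = Add(56, Mul(-7, Add(Mul(l, S), Add(6, 6, Pow(6, 2))))) = Add(56, Mul(-7, Add(Mul(S, l), Add(6, 6, 36)))) = Add(56, Mul(-7, Add(Mul(S, l), 48))) = Add(56, Mul(-7, Add(48, Mul(S, l)))) = Add(56, Add(-336, Mul(-7, S, l))) = Add(-280, Mul(-7, S, l)))
Mul(Add(34, -47), Function('r')(Function('F')(-3), D)) = Mul(Add(34, -47), Add(-280, Mul(-7, Rational(6, 5), -3))) = Mul(-13, Add(-280, Rational(126, 5))) = Mul(-13, Rational(-1274, 5)) = Rational(16562, 5)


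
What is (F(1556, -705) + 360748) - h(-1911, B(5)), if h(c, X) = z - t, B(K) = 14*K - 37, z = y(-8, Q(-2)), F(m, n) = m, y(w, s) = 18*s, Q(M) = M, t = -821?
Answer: 361519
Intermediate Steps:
z = -36 (z = 18*(-2) = -36)
B(K) = -37 + 14*K
h(c, X) = 785 (h(c, X) = -36 - 1*(-821) = -36 + 821 = 785)
(F(1556, -705) + 360748) - h(-1911, B(5)) = (1556 + 360748) - 1*785 = 362304 - 785 = 361519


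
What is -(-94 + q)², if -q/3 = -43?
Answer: -1225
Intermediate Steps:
q = 129 (q = -3*(-43) = 129)
-(-94 + q)² = -(-94 + 129)² = -1*35² = -1*1225 = -1225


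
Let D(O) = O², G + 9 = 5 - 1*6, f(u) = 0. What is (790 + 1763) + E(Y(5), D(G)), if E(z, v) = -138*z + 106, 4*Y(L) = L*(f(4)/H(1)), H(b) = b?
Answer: 2659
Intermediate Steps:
G = -10 (G = -9 + (5 - 1*6) = -9 + (5 - 6) = -9 - 1 = -10)
Y(L) = 0 (Y(L) = (L*(0/1))/4 = (L*(0*1))/4 = (L*0)/4 = (¼)*0 = 0)
E(z, v) = 106 - 138*z
(790 + 1763) + E(Y(5), D(G)) = (790 + 1763) + (106 - 138*0) = 2553 + (106 + 0) = 2553 + 106 = 2659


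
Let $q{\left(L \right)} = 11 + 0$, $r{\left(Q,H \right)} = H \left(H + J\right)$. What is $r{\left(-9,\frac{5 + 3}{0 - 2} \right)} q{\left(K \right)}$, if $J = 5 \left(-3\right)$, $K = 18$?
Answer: $836$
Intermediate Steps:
$J = -15$
$r{\left(Q,H \right)} = H \left(-15 + H\right)$ ($r{\left(Q,H \right)} = H \left(H - 15\right) = H \left(-15 + H\right)$)
$q{\left(L \right)} = 11$
$r{\left(-9,\frac{5 + 3}{0 - 2} \right)} q{\left(K \right)} = \frac{5 + 3}{0 - 2} \left(-15 + \frac{5 + 3}{0 - 2}\right) 11 = \frac{8}{-2} \left(-15 + \frac{8}{-2}\right) 11 = 8 \left(- \frac{1}{2}\right) \left(-15 + 8 \left(- \frac{1}{2}\right)\right) 11 = - 4 \left(-15 - 4\right) 11 = \left(-4\right) \left(-19\right) 11 = 76 \cdot 11 = 836$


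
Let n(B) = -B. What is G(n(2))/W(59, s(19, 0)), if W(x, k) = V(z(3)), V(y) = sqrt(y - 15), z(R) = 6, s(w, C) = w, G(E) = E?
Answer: 2*I/3 ≈ 0.66667*I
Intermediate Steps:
V(y) = sqrt(-15 + y)
W(x, k) = 3*I (W(x, k) = sqrt(-15 + 6) = sqrt(-9) = 3*I)
G(n(2))/W(59, s(19, 0)) = (-1*2)/((3*I)) = -(-2)*I/3 = 2*I/3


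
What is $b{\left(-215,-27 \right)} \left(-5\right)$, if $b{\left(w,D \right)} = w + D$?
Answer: $1210$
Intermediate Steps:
$b{\left(w,D \right)} = D + w$
$b{\left(-215,-27 \right)} \left(-5\right) = \left(-27 - 215\right) \left(-5\right) = \left(-242\right) \left(-5\right) = 1210$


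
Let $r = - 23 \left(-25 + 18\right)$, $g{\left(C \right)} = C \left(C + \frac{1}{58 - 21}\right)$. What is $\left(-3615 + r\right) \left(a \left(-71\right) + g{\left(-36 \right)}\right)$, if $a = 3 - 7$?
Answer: $- \frac{201796496}{37} \approx -5.454 \cdot 10^{6}$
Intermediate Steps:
$a = -4$
$g{\left(C \right)} = C \left(\frac{1}{37} + C\right)$ ($g{\left(C \right)} = C \left(C + \frac{1}{37}\right) = C \left(\frac{1}{37} + C\right)$)
$r = 161$ ($r = \left(-23\right) \left(-7\right) = 161$)
$\left(-3615 + r\right) \left(a \left(-71\right) + g{\left(-36 \right)}\right) = \left(-3615 + 161\right) \left(\left(-4\right) \left(-71\right) - 36 \left(\frac{1}{37} - 36\right)\right) = - 3454 \left(284 - - \frac{47916}{37}\right) = - 3454 \left(284 + \frac{47916}{37}\right) = \left(-3454\right) \frac{58424}{37} = - \frac{201796496}{37}$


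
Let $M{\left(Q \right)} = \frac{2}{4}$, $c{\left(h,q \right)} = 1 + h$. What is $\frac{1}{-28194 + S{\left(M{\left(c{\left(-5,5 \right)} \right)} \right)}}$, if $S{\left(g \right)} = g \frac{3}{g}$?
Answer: $- \frac{1}{28191} \approx -3.5472 \cdot 10^{-5}$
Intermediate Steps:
$M{\left(Q \right)} = \frac{1}{2}$ ($M{\left(Q \right)} = 2 \cdot \frac{1}{4} = \frac{1}{2}$)
$S{\left(g \right)} = 3$
$\frac{1}{-28194 + S{\left(M{\left(c{\left(-5,5 \right)} \right)} \right)}} = \frac{1}{-28194 + 3} = \frac{1}{-28191} = - \frac{1}{28191}$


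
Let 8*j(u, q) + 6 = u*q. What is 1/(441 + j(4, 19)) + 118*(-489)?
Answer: -103805894/1799 ≈ -57702.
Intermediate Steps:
j(u, q) = -¾ + q*u/8 (j(u, q) = -¾ + (u*q)/8 = -¾ + (q*u)/8 = -¾ + q*u/8)
1/(441 + j(4, 19)) + 118*(-489) = 1/(441 + (-¾ + (⅛)*19*4)) + 118*(-489) = 1/(441 + (-¾ + 19/2)) - 57702 = 1/(441 + 35/4) - 57702 = 1/(1799/4) - 57702 = 4/1799 - 57702 = -103805894/1799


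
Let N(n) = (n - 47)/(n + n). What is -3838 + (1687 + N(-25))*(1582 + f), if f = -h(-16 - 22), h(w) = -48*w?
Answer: -10311012/25 ≈ -4.1244e+5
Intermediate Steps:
N(n) = (-47 + n)/(2*n) (N(n) = (-47 + n)/((2*n)) = (-47 + n)*(1/(2*n)) = (-47 + n)/(2*n))
f = -1824 (f = -(-48)*(-16 - 22) = -(-48)*(-38) = -1*1824 = -1824)
-3838 + (1687 + N(-25))*(1582 + f) = -3838 + (1687 + (½)*(-47 - 25)/(-25))*(1582 - 1824) = -3838 + (1687 + (½)*(-1/25)*(-72))*(-242) = -3838 + (1687 + 36/25)*(-242) = -3838 + (42211/25)*(-242) = -3838 - 10215062/25 = -10311012/25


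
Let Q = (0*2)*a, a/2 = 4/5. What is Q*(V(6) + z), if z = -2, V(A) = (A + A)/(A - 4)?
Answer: 0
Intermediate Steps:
V(A) = 2*A/(-4 + A) (V(A) = (2*A)/(-4 + A) = 2*A/(-4 + A))
a = 8/5 (a = 2*(4/5) = 2*(4*(⅕)) = 2*(⅘) = 8/5 ≈ 1.6000)
Q = 0 (Q = (0*2)*(8/5) = 0*(8/5) = 0)
Q*(V(6) + z) = 0*(2*6/(-4 + 6) - 2) = 0*(2*6/2 - 2) = 0*(2*6*(½) - 2) = 0*(6 - 2) = 0*4 = 0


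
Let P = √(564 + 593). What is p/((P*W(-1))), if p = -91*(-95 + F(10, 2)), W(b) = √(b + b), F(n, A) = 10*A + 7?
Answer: -238*I*√2314/89 ≈ -128.64*I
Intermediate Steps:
F(n, A) = 7 + 10*A
W(b) = √2*√b (W(b) = √(2*b) = √2*√b)
P = √1157 ≈ 34.015
p = 6188 (p = -91*(-95 + (7 + 10*2)) = -91*(-95 + (7 + 20)) = -91*(-95 + 27) = -91*(-68) = 6188)
p/((P*W(-1))) = 6188/((√1157*(√2*√(-1)))) = 6188/((√1157*(√2*I))) = 6188/((√1157*(I*√2))) = 6188/((I*√2314)) = 6188*(-I*√2314/2314) = -238*I*√2314/89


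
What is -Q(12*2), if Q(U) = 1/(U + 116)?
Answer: -1/140 ≈ -0.0071429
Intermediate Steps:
Q(U) = 1/(116 + U)
-Q(12*2) = -1/(116 + 12*2) = -1/(116 + 24) = -1/140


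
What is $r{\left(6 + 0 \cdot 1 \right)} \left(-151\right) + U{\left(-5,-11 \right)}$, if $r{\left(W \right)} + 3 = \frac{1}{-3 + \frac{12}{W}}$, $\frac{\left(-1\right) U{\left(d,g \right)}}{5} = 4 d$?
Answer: $704$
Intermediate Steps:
$U{\left(d,g \right)} = - 20 d$ ($U{\left(d,g \right)} = - 5 \cdot 4 d = - 20 d$)
$r{\left(W \right)} = -3 + \frac{1}{-3 + \frac{12}{W}}$
$r{\left(6 + 0 \cdot 1 \right)} \left(-151\right) + U{\left(-5,-11 \right)} = \frac{2 \left(18 - 5 \left(6 + 0 \cdot 1\right)\right)}{3 \left(-4 + \left(6 + 0 \cdot 1\right)\right)} \left(-151\right) - -100 = \frac{2 \left(18 - 5 \left(6 + 0\right)\right)}{3 \left(-4 + \left(6 + 0\right)\right)} \left(-151\right) + 100 = \frac{2 \left(18 - 30\right)}{3 \left(-4 + 6\right)} \left(-151\right) + 100 = \frac{2 \left(18 - 30\right)}{3 \cdot 2} \left(-151\right) + 100 = \frac{2}{3} \cdot \frac{1}{2} \left(-12\right) \left(-151\right) + 100 = \left(-4\right) \left(-151\right) + 100 = 604 + 100 = 704$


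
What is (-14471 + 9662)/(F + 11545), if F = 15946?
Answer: -4809/27491 ≈ -0.17493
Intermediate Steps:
(-14471 + 9662)/(F + 11545) = (-14471 + 9662)/(15946 + 11545) = -4809/27491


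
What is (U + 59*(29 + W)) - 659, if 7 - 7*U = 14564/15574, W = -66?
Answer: -154867351/54509 ≈ -2841.1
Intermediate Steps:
U = 47227/54509 (U = 1 - 14564/(7*15574) = 1 - ⅐*7282/7787 = 1 - 7282/54509 = 47227/54509 ≈ 0.86641)
(U + 59*(29 + W)) - 659 = (47227/54509 + 59*(29 - 66)) - 659 = (47227/54509 + 59*(-37)) - 659 = (47227/54509 - 2183) - 659 = -118945920/54509 - 659 = -154867351/54509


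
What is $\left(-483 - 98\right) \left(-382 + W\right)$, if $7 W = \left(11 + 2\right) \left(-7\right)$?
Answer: $229495$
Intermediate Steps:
$W = -13$ ($W = \frac{\left(11 + 2\right) \left(-7\right)}{7} = \frac{13 \left(-7\right)}{7} = \frac{1}{7} \left(-91\right) = -13$)
$\left(-483 - 98\right) \left(-382 + W\right) = \left(-483 - 98\right) \left(-382 - 13\right) = \left(-581\right) \left(-395\right) = 229495$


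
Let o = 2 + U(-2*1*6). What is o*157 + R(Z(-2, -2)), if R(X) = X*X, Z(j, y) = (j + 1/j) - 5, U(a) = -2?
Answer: 225/4 ≈ 56.250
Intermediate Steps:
Z(j, y) = -5 + j + 1/j
R(X) = X²
o = 0 (o = 2 - 2 = 0)
o*157 + R(Z(-2, -2)) = 0*157 + (-5 - 2 + 1/(-2))² = 0 + (-5 - 2 - ½)² = 0 + (-15/2)² = 0 + 225/4 = 225/4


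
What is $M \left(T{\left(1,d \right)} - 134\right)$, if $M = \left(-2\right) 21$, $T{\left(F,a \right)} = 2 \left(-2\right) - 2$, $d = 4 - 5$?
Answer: $5880$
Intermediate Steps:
$d = -1$ ($d = 4 - 5 = -1$)
$T{\left(F,a \right)} = -6$ ($T{\left(F,a \right)} = -4 - 2 = -6$)
$M = -42$
$M \left(T{\left(1,d \right)} - 134\right) = - 42 \left(-6 - 134\right) = \left(-42\right) \left(-140\right) = 5880$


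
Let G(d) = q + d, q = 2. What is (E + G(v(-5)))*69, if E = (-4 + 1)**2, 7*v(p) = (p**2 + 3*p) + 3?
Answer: 6210/7 ≈ 887.14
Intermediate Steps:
v(p) = 3/7 + p**2/7 + 3*p/7 (v(p) = ((p**2 + 3*p) + 3)/7 = (3 + p**2 + 3*p)/7 = 3/7 + p**2/7 + 3*p/7)
G(d) = 2 + d
E = 9 (E = (-3)**2 = 9)
(E + G(v(-5)))*69 = (9 + (2 + (3/7 + (1/7)*(-5)**2 + (3/7)*(-5))))*69 = (9 + (2 + (3/7 + (1/7)*25 - 15/7)))*69 = (9 + (2 + (3/7 + 25/7 - 15/7)))*69 = (9 + (2 + 13/7))*69 = (9 + 27/7)*69 = (90/7)*69 = 6210/7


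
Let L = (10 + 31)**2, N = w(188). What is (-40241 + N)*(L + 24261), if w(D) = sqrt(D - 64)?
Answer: -1043932022 + 51884*sqrt(31) ≈ -1.0436e+9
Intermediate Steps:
w(D) = sqrt(-64 + D)
N = 2*sqrt(31) (N = sqrt(-64 + 188) = sqrt(124) = 2*sqrt(31) ≈ 11.136)
L = 1681 (L = 41**2 = 1681)
(-40241 + N)*(L + 24261) = (-40241 + 2*sqrt(31))*(1681 + 24261) = (-40241 + 2*sqrt(31))*25942 = -1043932022 + 51884*sqrt(31)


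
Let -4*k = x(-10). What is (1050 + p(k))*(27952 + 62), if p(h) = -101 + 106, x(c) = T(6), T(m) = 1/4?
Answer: 29554770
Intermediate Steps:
T(m) = 1/4
x(c) = 1/4
k = -1/16 (k = -1/4*1/4 = -1/16 ≈ -0.062500)
p(h) = 5
(1050 + p(k))*(27952 + 62) = (1050 + 5)*(27952 + 62) = 1055*28014 = 29554770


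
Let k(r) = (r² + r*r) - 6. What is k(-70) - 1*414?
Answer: 9380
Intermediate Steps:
k(r) = -6 + 2*r² (k(r) = (r² + r²) - 6 = 2*r² - 6 = -6 + 2*r²)
k(-70) - 1*414 = (-6 + 2*(-70)²) - 1*414 = (-6 + 2*4900) - 414 = (-6 + 9800) - 414 = 9794 - 414 = 9380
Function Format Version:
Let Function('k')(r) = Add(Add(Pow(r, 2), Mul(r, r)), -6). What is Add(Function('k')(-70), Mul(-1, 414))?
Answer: 9380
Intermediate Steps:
Function('k')(r) = Add(-6, Mul(2, Pow(r, 2))) (Function('k')(r) = Add(Add(Pow(r, 2), Pow(r, 2)), -6) = Add(Mul(2, Pow(r, 2)), -6) = Add(-6, Mul(2, Pow(r, 2))))
Add(Function('k')(-70), Mul(-1, 414)) = Add(Add(-6, Mul(2, Pow(-70, 2))), Mul(-1, 414)) = Add(Add(-6, Mul(2, 4900)), -414) = Add(Add(-6, 9800), -414) = Add(9794, -414) = 9380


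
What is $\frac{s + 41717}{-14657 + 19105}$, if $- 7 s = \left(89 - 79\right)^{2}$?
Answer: $\frac{291919}{31136} \approx 9.3756$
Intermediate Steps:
$s = - \frac{100}{7}$ ($s = - \frac{\left(89 - 79\right)^{2}}{7} = - \frac{10^{2}}{7} = \left(- \frac{1}{7}\right) 100 = - \frac{100}{7} \approx -14.286$)
$\frac{s + 41717}{-14657 + 19105} = \frac{- \frac{100}{7} + 41717}{-14657 + 19105} = \frac{291919}{7 \cdot 4448} = \frac{291919}{7} \cdot \frac{1}{4448} = \frac{291919}{31136}$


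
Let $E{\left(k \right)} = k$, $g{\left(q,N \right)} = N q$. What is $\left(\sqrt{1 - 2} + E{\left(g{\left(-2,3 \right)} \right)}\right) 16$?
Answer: $-96 + 16 i \approx -96.0 + 16.0 i$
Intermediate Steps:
$\left(\sqrt{1 - 2} + E{\left(g{\left(-2,3 \right)} \right)}\right) 16 = \left(\sqrt{1 - 2} + 3 \left(-2\right)\right) 16 = \left(\sqrt{-1} - 6\right) 16 = \left(i - 6\right) 16 = \left(-6 + i\right) 16 = -96 + 16 i$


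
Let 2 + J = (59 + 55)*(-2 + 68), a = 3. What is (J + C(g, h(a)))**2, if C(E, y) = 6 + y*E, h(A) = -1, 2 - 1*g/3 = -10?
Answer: 56130064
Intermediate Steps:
g = 36 (g = 6 - 3*(-10) = 6 + 30 = 36)
C(E, y) = 6 + E*y
J = 7522 (J = -2 + (59 + 55)*(-2 + 68) = -2 + 114*66 = -2 + 7524 = 7522)
(J + C(g, h(a)))**2 = (7522 + (6 + 36*(-1)))**2 = (7522 + (6 - 36))**2 = (7522 - 30)**2 = 7492**2 = 56130064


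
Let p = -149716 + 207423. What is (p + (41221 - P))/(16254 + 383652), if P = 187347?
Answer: -29473/133302 ≈ -0.22110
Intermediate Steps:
p = 57707
(p + (41221 - P))/(16254 + 383652) = (57707 + (41221 - 1*187347))/(16254 + 383652) = (57707 + (41221 - 187347))/399906 = (57707 - 146126)*(1/399906) = -88419*1/399906 = -29473/133302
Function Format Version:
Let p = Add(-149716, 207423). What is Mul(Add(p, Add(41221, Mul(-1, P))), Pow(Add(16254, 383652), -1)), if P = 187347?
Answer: Rational(-29473, 133302) ≈ -0.22110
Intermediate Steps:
p = 57707
Mul(Add(p, Add(41221, Mul(-1, P))), Pow(Add(16254, 383652), -1)) = Mul(Add(57707, Add(41221, Mul(-1, 187347))), Pow(Add(16254, 383652), -1)) = Mul(Add(57707, Add(41221, -187347)), Pow(399906, -1)) = Mul(Add(57707, -146126), Rational(1, 399906)) = Mul(-88419, Rational(1, 399906)) = Rational(-29473, 133302)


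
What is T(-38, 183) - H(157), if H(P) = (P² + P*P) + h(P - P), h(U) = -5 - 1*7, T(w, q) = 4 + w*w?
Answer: -47838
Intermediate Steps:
T(w, q) = 4 + w²
h(U) = -12 (h(U) = -5 - 7 = -12)
H(P) = -12 + 2*P² (H(P) = (P² + P*P) - 12 = (P² + P²) - 12 = 2*P² - 12 = -12 + 2*P²)
T(-38, 183) - H(157) = (4 + (-38)²) - (-12 + 2*157²) = (4 + 1444) - (-12 + 2*24649) = 1448 - (-12 + 49298) = 1448 - 1*49286 = 1448 - 49286 = -47838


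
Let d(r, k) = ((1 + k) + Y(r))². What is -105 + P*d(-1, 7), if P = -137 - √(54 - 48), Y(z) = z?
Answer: -6818 - 49*√6 ≈ -6938.0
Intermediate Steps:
P = -137 - √6 ≈ -139.45
d(r, k) = (1 + k + r)² (d(r, k) = ((1 + k) + r)² = (1 + k + r)²)
-105 + P*d(-1, 7) = -105 + (-137 - √6)*(1 + 7 - 1)² = -105 + (-137 - √6)*7² = -105 + (-137 - √6)*49 = -105 + (-6713 - 49*√6) = -6818 - 49*√6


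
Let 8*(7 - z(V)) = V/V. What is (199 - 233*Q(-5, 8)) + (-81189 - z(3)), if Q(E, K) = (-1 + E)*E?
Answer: -703895/8 ≈ -87987.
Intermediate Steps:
Q(E, K) = E*(-1 + E)
z(V) = 55/8 (z(V) = 7 - V/(8*V) = 7 - ⅛*1 = 7 - ⅛ = 55/8)
(199 - 233*Q(-5, 8)) + (-81189 - z(3)) = (199 - (-1165)*(-1 - 5)) + (-81189 - 1*55/8) = (199 - (-1165)*(-6)) + (-81189 - 55/8) = (199 - 233*30) - 649567/8 = (199 - 6990) - 649567/8 = -6791 - 649567/8 = -703895/8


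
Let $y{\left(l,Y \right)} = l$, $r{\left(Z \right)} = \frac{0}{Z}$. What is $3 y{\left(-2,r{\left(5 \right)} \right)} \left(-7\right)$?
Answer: $42$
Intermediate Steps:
$r{\left(Z \right)} = 0$
$3 y{\left(-2,r{\left(5 \right)} \right)} \left(-7\right) = 3 \left(-2\right) \left(-7\right) = \left(-6\right) \left(-7\right) = 42$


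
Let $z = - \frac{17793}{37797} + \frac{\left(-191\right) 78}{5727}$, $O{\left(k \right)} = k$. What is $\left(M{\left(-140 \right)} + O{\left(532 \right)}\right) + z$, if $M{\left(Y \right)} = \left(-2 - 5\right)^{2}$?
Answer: $\frac{13900027358}{24051491} \approx 577.93$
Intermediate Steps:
$M{\left(Y \right)} = 49$ ($M{\left(Y \right)} = \left(-7\right)^{2} = 49$)
$z = - \frac{73888913}{24051491}$ ($z = \left(-17793\right) \frac{1}{37797} - \frac{4966}{1909} = - \frac{5931}{12599} - \frac{4966}{1909} = - \frac{73888913}{24051491} \approx -3.0721$)
$\left(M{\left(-140 \right)} + O{\left(532 \right)}\right) + z = \left(49 + 532\right) - \frac{73888913}{24051491} = 581 - \frac{73888913}{24051491} = \frac{13900027358}{24051491}$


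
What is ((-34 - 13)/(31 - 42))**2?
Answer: 2209/121 ≈ 18.256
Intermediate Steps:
((-34 - 13)/(31 - 42))**2 = (-47/(-11))**2 = (-47*(-1/11))**2 = (47/11)**2 = 2209/121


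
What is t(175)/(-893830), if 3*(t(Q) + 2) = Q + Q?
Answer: -172/1340745 ≈ -0.00012829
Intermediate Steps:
t(Q) = -2 + 2*Q/3 (t(Q) = -2 + (Q + Q)/3 = -2 + (2*Q)/3 = -2 + 2*Q/3)
t(175)/(-893830) = (-2 + (⅔)*175)/(-893830) = (-2 + 350/3)*(-1/893830) = (344/3)*(-1/893830) = -172/1340745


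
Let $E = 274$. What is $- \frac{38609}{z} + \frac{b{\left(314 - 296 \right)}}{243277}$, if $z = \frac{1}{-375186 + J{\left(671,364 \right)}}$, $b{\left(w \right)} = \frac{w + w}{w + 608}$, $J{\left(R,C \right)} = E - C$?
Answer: $\frac{1103277428701969902}{76145701} \approx 1.4489 \cdot 10^{10}$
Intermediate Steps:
$J{\left(R,C \right)} = 274 - C$
$b{\left(w \right)} = \frac{2 w}{608 + w}$
$z = - \frac{1}{375276}$ ($z = \frac{1}{-375186 + \left(274 - 364\right)} = \frac{1}{-375186 - 90} = \frac{1}{-375276} = - \frac{1}{375276} \approx -2.6647 \cdot 10^{-6}$)
$- \frac{38609}{z} + \frac{b{\left(314 - 296 \right)}}{243277} = - \frac{38609}{- \frac{1}{375276}} + \frac{2 \left(314 - 296\right) \frac{1}{608 + \left(314 - 296\right)}}{243277} = \left(-38609\right) \left(-375276\right) + 2 \cdot 18 \frac{1}{608 + 18} \cdot \frac{1}{243277} = 14489031084 + 2 \cdot 18 \cdot \frac{1}{626} \cdot \frac{1}{243277} = 14489031084 + \frac{18}{313} \cdot \frac{1}{243277} = 14489031084 + \frac{18}{76145701} = \frac{1103277428701969902}{76145701}$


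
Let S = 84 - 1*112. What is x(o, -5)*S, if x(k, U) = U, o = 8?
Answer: 140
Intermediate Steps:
S = -28 (S = 84 - 112 = -28)
x(o, -5)*S = -5*(-28) = 140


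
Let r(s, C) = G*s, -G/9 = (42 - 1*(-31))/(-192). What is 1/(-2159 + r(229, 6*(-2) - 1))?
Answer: -64/88025 ≈ -0.00072707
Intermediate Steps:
G = 219/64 (G = -9*(42 - 1*(-31))/(-192) = -9*(42 + 31)*(-1)/192 = -657*(-1)/192 = -9*(-73/192) = 219/64 ≈ 3.4219)
r(s, C) = 219*s/64
1/(-2159 + r(229, 6*(-2) - 1)) = 1/(-2159 + (219/64)*229) = 1/(-2159 + 50151/64) = 1/(-88025/64) = -64/88025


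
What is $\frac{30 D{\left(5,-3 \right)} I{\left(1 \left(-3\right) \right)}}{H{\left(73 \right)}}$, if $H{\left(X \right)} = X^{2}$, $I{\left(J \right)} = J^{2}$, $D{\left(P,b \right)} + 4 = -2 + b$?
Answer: $- \frac{2430}{5329} \approx -0.456$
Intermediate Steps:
$D{\left(P,b \right)} = -6 + b$ ($D{\left(P,b \right)} = -4 + \left(-2 + b\right) = -6 + b$)
$\frac{30 D{\left(5,-3 \right)} I{\left(1 \left(-3\right) \right)}}{H{\left(73 \right)}} = \frac{30 \left(-6 - 3\right) \left(1 \left(-3\right)\right)^{2}}{73^{2}} = \frac{30 \left(-9\right) \left(-3\right)^{2}}{5329} = \left(-270\right) 9 \cdot \frac{1}{5329} = \left(-2430\right) \frac{1}{5329} = - \frac{2430}{5329}$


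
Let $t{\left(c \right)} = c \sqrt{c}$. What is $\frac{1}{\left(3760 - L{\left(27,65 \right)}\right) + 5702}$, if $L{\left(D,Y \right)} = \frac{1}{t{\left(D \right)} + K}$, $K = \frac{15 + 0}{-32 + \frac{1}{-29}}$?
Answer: $\frac{160731436209321}{1520840845587996131} + \frac{69906321 \sqrt{3}}{1520840845587996131} \approx 0.00010569$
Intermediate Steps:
$t{\left(c \right)} = c^{\frac{3}{2}}$
$K = - \frac{435}{929}$ ($K = \frac{15}{-32 - \frac{1}{29}} = \frac{15}{- \frac{929}{29}} = 15 \left(- \frac{29}{929}\right) = - \frac{435}{929} \approx -0.46825$)
$L{\left(D,Y \right)} = \frac{1}{- \frac{435}{929} + D^{\frac{3}{2}}}$ ($L{\left(D,Y \right)} = \frac{1}{D^{\frac{3}{2}} - \frac{435}{929}} = \frac{1}{- \frac{435}{929} + D^{\frac{3}{2}}}$)
$\frac{1}{\left(3760 - L{\left(27,65 \right)}\right) + 5702} = \frac{1}{\left(3760 - \frac{929}{-435 + 929 \cdot 27^{\frac{3}{2}}}\right) + 5702} = \frac{1}{\left(3760 - \frac{929}{-435 + 929 \cdot 81 \sqrt{3}}\right) + 5702} = \frac{1}{\left(3760 - \frac{929}{-435 + 75249 \sqrt{3}}\right) + 5702} = \frac{1}{9462 - \frac{929}{-435 + 75249 \sqrt{3}}}$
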